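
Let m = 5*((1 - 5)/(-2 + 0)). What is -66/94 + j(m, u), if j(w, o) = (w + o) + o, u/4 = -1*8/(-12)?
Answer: 2063/141 ≈ 14.631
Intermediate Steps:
m = 10 (m = 5*(-4/(-2)) = 5*(-4*(-½)) = 5*2 = 10)
u = 8/3 (u = 4*(-1*8/(-12)) = 4*(-8*(-1/12)) = 4*(⅔) = 8/3 ≈ 2.6667)
j(w, o) = w + 2*o (j(w, o) = (o + w) + o = w + 2*o)
-66/94 + j(m, u) = -66/94 + (10 + 2*(8/3)) = (1/94)*(-66) + (10 + 16/3) = -33/47 + 46/3 = 2063/141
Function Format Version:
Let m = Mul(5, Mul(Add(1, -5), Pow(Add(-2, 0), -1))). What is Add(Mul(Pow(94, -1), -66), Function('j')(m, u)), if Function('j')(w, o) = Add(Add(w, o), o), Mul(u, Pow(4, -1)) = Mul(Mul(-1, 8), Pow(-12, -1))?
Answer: Rational(2063, 141) ≈ 14.631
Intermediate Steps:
m = 10 (m = Mul(5, Mul(-4, Pow(-2, -1))) = Mul(5, Mul(-4, Rational(-1, 2))) = Mul(5, 2) = 10)
u = Rational(8, 3) (u = Mul(4, Mul(Mul(-1, 8), Pow(-12, -1))) = Mul(4, Mul(-8, Rational(-1, 12))) = Mul(4, Rational(2, 3)) = Rational(8, 3) ≈ 2.6667)
Function('j')(w, o) = Add(w, Mul(2, o)) (Function('j')(w, o) = Add(Add(o, w), o) = Add(w, Mul(2, o)))
Add(Mul(Pow(94, -1), -66), Function('j')(m, u)) = Add(Mul(Pow(94, -1), -66), Add(10, Mul(2, Rational(8, 3)))) = Add(Mul(Rational(1, 94), -66), Add(10, Rational(16, 3))) = Add(Rational(-33, 47), Rational(46, 3)) = Rational(2063, 141)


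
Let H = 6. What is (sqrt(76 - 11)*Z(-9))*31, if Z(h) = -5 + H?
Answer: 31*sqrt(65) ≈ 249.93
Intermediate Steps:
Z(h) = 1 (Z(h) = -5 + 6 = 1)
(sqrt(76 - 11)*Z(-9))*31 = (sqrt(76 - 11)*1)*31 = (sqrt(65)*1)*31 = sqrt(65)*31 = 31*sqrt(65)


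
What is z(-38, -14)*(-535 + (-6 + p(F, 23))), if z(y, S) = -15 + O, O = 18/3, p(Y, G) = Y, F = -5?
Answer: 4914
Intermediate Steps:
O = 6 (O = 18*(1/3) = 6)
z(y, S) = -9 (z(y, S) = -15 + 6 = -9)
z(-38, -14)*(-535 + (-6 + p(F, 23))) = -9*(-535 + (-6 - 5)) = -9*(-535 - 11) = -9*(-546) = 4914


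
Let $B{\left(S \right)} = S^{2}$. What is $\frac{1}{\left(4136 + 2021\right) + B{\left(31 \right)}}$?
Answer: $\frac{1}{7118} \approx 0.00014049$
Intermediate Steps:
$\frac{1}{\left(4136 + 2021\right) + B{\left(31 \right)}} = \frac{1}{\left(4136 + 2021\right) + 31^{2}} = \frac{1}{6157 + 961} = \frac{1}{7118}$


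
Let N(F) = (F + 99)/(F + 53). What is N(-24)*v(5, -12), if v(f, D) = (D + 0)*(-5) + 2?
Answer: 4650/29 ≈ 160.34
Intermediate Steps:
v(f, D) = 2 - 5*D (v(f, D) = D*(-5) + 2 = -5*D + 2 = 2 - 5*D)
N(F) = (99 + F)/(53 + F)
N(-24)*v(5, -12) = ((99 - 24)/(53 - 24))*(2 - 5*(-12)) = (75/29)*(2 + 60) = ((1/29)*75)*62 = (75/29)*62 = 4650/29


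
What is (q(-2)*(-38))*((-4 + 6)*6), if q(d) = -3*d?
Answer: -2736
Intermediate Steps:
(q(-2)*(-38))*((-4 + 6)*6) = (-3*(-2)*(-38))*((-4 + 6)*6) = (6*(-38))*(2*6) = -228*12 = -2736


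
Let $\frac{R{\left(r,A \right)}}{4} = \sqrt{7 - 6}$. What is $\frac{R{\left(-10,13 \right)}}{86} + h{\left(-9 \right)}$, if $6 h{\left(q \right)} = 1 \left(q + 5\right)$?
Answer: $- \frac{80}{129} \approx -0.62016$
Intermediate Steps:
$h{\left(q \right)} = \frac{5}{6} + \frac{q}{6}$ ($h{\left(q \right)} = \frac{1 \left(q + 5\right)}{6} = \frac{1 \left(5 + q\right)}{6} = \frac{5 + q}{6} = \frac{5}{6} + \frac{q}{6}$)
$R{\left(r,A \right)} = 4$ ($R{\left(r,A \right)} = 4 \sqrt{7 - 6} = 4 \sqrt{1} = 4 \cdot 1 = 4$)
$\frac{R{\left(-10,13 \right)}}{86} + h{\left(-9 \right)} = \frac{1}{86} \cdot 4 + \left(\frac{5}{6} + \frac{1}{6} \left(-9\right)\right) = \frac{1}{86} \cdot 4 + \left(\frac{5}{6} - \frac{3}{2}\right) = \frac{2}{43} - \frac{2}{3} = - \frac{80}{129}$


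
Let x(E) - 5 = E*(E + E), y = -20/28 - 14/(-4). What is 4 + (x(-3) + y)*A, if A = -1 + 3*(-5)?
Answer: -2860/7 ≈ -408.57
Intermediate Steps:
A = -16 (A = -1 - 15 = -16)
y = 39/14 (y = -20*1/28 - 14*(-¼) = -5/7 + 7/2 = 39/14 ≈ 2.7857)
x(E) = 5 + 2*E² (x(E) = 5 + E*(E + E) = 5 + E*(2*E) = 5 + 2*E²)
4 + (x(-3) + y)*A = 4 + ((5 + 2*(-3)²) + 39/14)*(-16) = 4 + ((5 + 2*9) + 39/14)*(-16) = 4 + ((5 + 18) + 39/14)*(-16) = 4 + (23 + 39/14)*(-16) = 4 + (361/14)*(-16) = 4 - 2888/7 = -2860/7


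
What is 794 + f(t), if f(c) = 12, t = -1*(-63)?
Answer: 806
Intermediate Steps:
t = 63
794 + f(t) = 794 + 12 = 806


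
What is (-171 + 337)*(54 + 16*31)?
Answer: 91300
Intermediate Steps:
(-171 + 337)*(54 + 16*31) = 166*(54 + 496) = 166*550 = 91300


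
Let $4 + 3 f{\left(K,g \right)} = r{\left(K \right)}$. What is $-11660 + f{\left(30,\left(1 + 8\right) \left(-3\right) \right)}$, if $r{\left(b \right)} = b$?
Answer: $- \frac{34954}{3} \approx -11651.0$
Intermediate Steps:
$f{\left(K,g \right)} = - \frac{4}{3} + \frac{K}{3}$
$-11660 + f{\left(30,\left(1 + 8\right) \left(-3\right) \right)} = -11660 + \left(- \frac{4}{3} + \frac{1}{3} \cdot 30\right) = -11660 + \left(- \frac{4}{3} + 10\right) = -11660 + \frac{26}{3} = - \frac{34954}{3}$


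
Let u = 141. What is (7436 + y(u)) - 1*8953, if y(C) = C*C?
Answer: 18364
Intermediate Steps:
y(C) = C**2
(7436 + y(u)) - 1*8953 = (7436 + 141**2) - 1*8953 = (7436 + 19881) - 8953 = 27317 - 8953 = 18364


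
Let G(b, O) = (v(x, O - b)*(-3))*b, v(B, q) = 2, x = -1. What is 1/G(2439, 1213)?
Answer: -1/14634 ≈ -6.8334e-5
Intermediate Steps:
G(b, O) = -6*b (G(b, O) = (2*(-3))*b = -6*b)
1/G(2439, 1213) = 1/(-6*2439) = 1/(-14634) = -1/14634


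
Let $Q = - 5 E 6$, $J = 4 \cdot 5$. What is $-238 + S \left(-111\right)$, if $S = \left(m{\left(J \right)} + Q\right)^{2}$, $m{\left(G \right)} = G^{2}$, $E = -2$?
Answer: $-23487838$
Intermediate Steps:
$J = 20$
$Q = 60$ ($Q = \left(-5\right) \left(-2\right) 6 = 10 \cdot 6 = 60$)
$S = 211600$ ($S = \left(20^{2} + 60\right)^{2} = \left(400 + 60\right)^{2} = 460^{2} = 211600$)
$-238 + S \left(-111\right) = -238 + 211600 \left(-111\right) = -238 - 23487600 = -23487838$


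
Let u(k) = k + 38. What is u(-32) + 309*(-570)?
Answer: -176124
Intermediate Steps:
u(k) = 38 + k
u(-32) + 309*(-570) = (38 - 32) + 309*(-570) = 6 - 176130 = -176124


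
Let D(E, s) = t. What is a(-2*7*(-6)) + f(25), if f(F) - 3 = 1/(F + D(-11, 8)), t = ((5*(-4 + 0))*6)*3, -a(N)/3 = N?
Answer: -83416/335 ≈ -249.00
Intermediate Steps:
a(N) = -3*N
t = -360 (t = ((5*(-4))*6)*3 = -20*6*3 = -120*3 = -360)
D(E, s) = -360
f(F) = 3 + 1/(-360 + F) (f(F) = 3 + 1/(F - 360) = 3 + 1/(-360 + F))
a(-2*7*(-6)) + f(25) = -3*(-2*7)*(-6) + (-1079 + 3*25)/(-360 + 25) = -(-42)*(-6) + (-1079 + 75)/(-335) = -3*84 - 1/335*(-1004) = -252 + 1004/335 = -83416/335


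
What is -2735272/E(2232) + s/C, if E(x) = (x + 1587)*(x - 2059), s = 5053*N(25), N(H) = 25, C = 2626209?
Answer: -2366644886191/578367381861 ≈ -4.0919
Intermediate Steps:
s = 126325 (s = 5053*25 = 126325)
E(x) = (-2059 + x)*(1587 + x) (E(x) = (1587 + x)*(-2059 + x) = (-2059 + x)*(1587 + x))
-2735272/E(2232) + s/C = -2735272/(-3267633 + 2232² - 472*2232) + 126325/2626209 = -2735272/(-3267633 + 4981824 - 1053504) + 126325*(1/2626209) = -2735272/660687 + 126325/2626209 = -2366644886191/578367381861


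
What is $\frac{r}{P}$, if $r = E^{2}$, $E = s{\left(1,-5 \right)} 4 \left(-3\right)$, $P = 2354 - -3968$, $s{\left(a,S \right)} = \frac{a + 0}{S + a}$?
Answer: $\frac{9}{6322} \approx 0.0014236$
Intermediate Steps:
$s{\left(a,S \right)} = \frac{a}{S + a}$
$P = 6322$ ($P = 2354 + 3968 = 6322$)
$E = 3$ ($E = 1 \frac{1}{-5 + 1} \cdot 4 \left(-3\right) = 1 \frac{1}{-4} \cdot 4 \left(-3\right) = 1 \left(- \frac{1}{4}\right) 4 \left(-3\right) = \left(- \frac{1}{4}\right) 4 \left(-3\right) = \left(-1\right) \left(-3\right) = 3$)
$r = 9$ ($r = 3^{2} = 9$)
$\frac{r}{P} = \frac{9}{6322}$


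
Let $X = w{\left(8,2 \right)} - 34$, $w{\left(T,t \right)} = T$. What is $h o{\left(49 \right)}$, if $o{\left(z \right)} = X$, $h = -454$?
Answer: $11804$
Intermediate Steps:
$X = -26$ ($X = 8 - 34 = -26$)
$o{\left(z \right)} = -26$
$h o{\left(49 \right)} = \left(-454\right) \left(-26\right) = 11804$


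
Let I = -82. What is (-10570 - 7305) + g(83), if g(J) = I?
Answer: -17957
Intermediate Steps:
g(J) = -82
(-10570 - 7305) + g(83) = (-10570 - 7305) - 82 = -17875 - 82 = -17957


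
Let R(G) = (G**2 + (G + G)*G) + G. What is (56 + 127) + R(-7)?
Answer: 323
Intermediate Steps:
R(G) = G + 3*G**2 (R(G) = (G**2 + (2*G)*G) + G = (G**2 + 2*G**2) + G = 3*G**2 + G = G + 3*G**2)
(56 + 127) + R(-7) = (56 + 127) - 7*(1 + 3*(-7)) = 183 - 7*(1 - 21) = 183 - 7*(-20) = 183 + 140 = 323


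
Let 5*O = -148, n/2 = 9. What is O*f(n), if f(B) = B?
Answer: -2664/5 ≈ -532.80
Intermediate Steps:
n = 18 (n = 2*9 = 18)
O = -148/5 (O = (⅕)*(-148) = -148/5 ≈ -29.600)
O*f(n) = -148/5*18 = -2664/5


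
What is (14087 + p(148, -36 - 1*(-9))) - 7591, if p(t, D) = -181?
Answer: 6315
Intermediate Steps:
(14087 + p(148, -36 - 1*(-9))) - 7591 = (14087 - 181) - 7591 = 13906 - 7591 = 6315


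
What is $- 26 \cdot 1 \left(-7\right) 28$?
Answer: $5096$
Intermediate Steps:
$- 26 \cdot 1 \left(-7\right) 28 = \left(-26\right) \left(-7\right) 28 = 182 \cdot 28 = 5096$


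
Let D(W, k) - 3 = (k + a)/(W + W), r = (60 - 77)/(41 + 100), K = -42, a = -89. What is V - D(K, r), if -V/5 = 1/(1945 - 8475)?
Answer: -7850518/1933533 ≈ -4.0602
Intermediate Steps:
r = -17/141 ≈ -0.12057
D(W, k) = 3 + (-89 + k)/(2*W) (D(W, k) = 3 + (k - 89)/(W + W) = 3 + (-89 + k)/((2*W)) = 3 + (-89 + k)*(1/(2*W)) = 3 + (-89 + k)/(2*W))
V = 1/1306 (V = -5/(1945 - 8475) = -5/(-6530) = -5*(-1/6530) = 1/1306 ≈ 0.00076570)
V - D(K, r) = 1/1306 - (-89 - 17/141 + 6*(-42))/(2*(-42)) = 1/1306 - (-1)*(-89 - 17/141 - 252)/(2*42) = 1/1306 - (-1)*(-48098)/(2*42*141) = 1/1306 - 1*24049/5922 = 1/1306 - 24049/5922 = -7850518/1933533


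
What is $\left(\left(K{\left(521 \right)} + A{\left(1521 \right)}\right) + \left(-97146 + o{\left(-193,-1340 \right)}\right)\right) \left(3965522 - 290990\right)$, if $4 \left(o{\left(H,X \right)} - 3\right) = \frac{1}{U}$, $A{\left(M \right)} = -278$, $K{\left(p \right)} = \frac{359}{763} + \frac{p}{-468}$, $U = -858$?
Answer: $- \frac{234352348128656729}{654654} \approx -3.5798 \cdot 10^{11}$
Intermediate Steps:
$K{\left(p \right)} = \frac{359}{763} - \frac{p}{468}$ ($K{\left(p \right)} = 359 \cdot \frac{1}{763} + p \left(- \frac{1}{468}\right) = \frac{359}{763} - \frac{p}{468}$)
$o{\left(H,X \right)} = \frac{10295}{3432}$ ($o{\left(H,X \right)} = 3 + \frac{1}{4 \left(-858\right)} = 3 + \frac{1}{4} \left(- \frac{1}{858}\right) = 3 - \frac{1}{3432} = \frac{10295}{3432}$)
$\left(\left(K{\left(521 \right)} + A{\left(1521 \right)}\right) + \left(-97146 + o{\left(-193,-1340 \right)}\right)\right) \left(3965522 - 290990\right) = \left(\left(\left(\frac{359}{763} - \frac{521}{468}\right) - 278\right) + \left(-97146 + \frac{10295}{3432}\right)\right) \left(3965522 - 290990\right) = \left(\left(\left(\frac{359}{763} - \frac{521}{468}\right) - 278\right) - \frac{333394777}{3432}\right) 3674532 = \left(\left(- \frac{229511}{357084} - 278\right) - \frac{333394777}{3432}\right) 3674532 = \left(- \frac{99498863}{357084} - \frac{333394777}{3432}\right) 3674532 = \left(- \frac{765329619539}{7855848}\right) 3674532 = - \frac{234352348128656729}{654654}$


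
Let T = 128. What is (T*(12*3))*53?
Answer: 244224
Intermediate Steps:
(T*(12*3))*53 = (128*(12*3))*53 = (128*36)*53 = 4608*53 = 244224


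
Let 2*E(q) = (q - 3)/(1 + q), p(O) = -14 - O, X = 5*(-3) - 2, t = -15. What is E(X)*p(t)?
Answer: 5/8 ≈ 0.62500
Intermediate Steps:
X = -17 (X = -15 - 2 = -17)
E(q) = (-3 + q)/(2*(1 + q)) (E(q) = ((q - 3)/(1 + q))/2 = ((-3 + q)/(1 + q))/2 = (-3 + q)/(2*(1 + q)))
E(X)*p(t) = ((-3 - 17)/(2*(1 - 17)))*(-14 - 1*(-15)) = ((½)*(-20)/(-16))*(-14 + 15) = ((½)*(-1/16)*(-20))*1 = (5/8)*1 = 5/8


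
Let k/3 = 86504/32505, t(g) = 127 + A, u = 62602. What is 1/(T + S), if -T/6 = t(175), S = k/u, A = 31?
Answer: -30831485/29228243848 ≈ -0.0010549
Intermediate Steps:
t(g) = 158 (t(g) = 127 + 31 = 158)
k = 7864/985 (k = 3*(86504/32505) = 3*(86504*(1/32505)) = 3*(7864/2955) = 7864/985 ≈ 7.9838)
S = 3932/30831485 (S = (7864/985)/62602 = (7864/985)*(1/62602) = 3932/30831485 ≈ 0.00012753)
T = -948 (T = -6*158 = -948)
1/(T + S) = 1/(-948 + 3932/30831485) = 1/(-29228243848/30831485) = -30831485/29228243848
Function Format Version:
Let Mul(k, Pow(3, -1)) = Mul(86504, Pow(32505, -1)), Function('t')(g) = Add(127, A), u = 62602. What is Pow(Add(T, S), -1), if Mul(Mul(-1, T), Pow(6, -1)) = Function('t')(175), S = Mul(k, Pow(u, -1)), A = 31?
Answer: Rational(-30831485, 29228243848) ≈ -0.0010549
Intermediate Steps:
Function('t')(g) = 158 (Function('t')(g) = Add(127, 31) = 158)
k = Rational(7864, 985) (k = Mul(3, Mul(86504, Pow(32505, -1))) = Mul(3, Mul(86504, Rational(1, 32505))) = Mul(3, Rational(7864, 2955)) = Rational(7864, 985) ≈ 7.9838)
S = Rational(3932, 30831485) (S = Mul(Rational(7864, 985), Pow(62602, -1)) = Mul(Rational(7864, 985), Rational(1, 62602)) = Rational(3932, 30831485) ≈ 0.00012753)
T = -948 (T = Mul(-6, 158) = -948)
Pow(Add(T, S), -1) = Pow(Add(-948, Rational(3932, 30831485)), -1) = Pow(Rational(-29228243848, 30831485), -1) = Rational(-30831485, 29228243848)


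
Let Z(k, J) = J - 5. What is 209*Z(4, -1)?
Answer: -1254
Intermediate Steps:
Z(k, J) = -5 + J
209*Z(4, -1) = 209*(-5 - 1) = 209*(-6) = -1254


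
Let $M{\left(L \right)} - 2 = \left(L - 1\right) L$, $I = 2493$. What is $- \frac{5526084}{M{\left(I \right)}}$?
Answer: $- \frac{2763042}{3106279} \approx -0.8895$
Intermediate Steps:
$M{\left(L \right)} = 2 + L \left(-1 + L\right)$ ($M{\left(L \right)} = 2 + \left(L - 1\right) L = 2 + \left(-1 + L\right) L = 2 + L \left(-1 + L\right)$)
$- \frac{5526084}{M{\left(I \right)}} = - \frac{5526084}{2 + 2493^{2} - 2493} = - \frac{5526084}{2 + 6215049 - 2493} = - \frac{5526084}{6212558} = \left(-5526084\right) \frac{1}{6212558} = - \frac{2763042}{3106279}$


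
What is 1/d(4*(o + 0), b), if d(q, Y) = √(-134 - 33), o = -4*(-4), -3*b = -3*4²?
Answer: -I*√167/167 ≈ -0.077382*I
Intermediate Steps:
b = 16 (b = -(-1)*4² = -(-1)*16 = -⅓*(-48) = 16)
o = 16
d(q, Y) = I*√167 (d(q, Y) = √(-167) = I*√167)
1/d(4*(o + 0), b) = 1/(I*√167) = -I*√167/167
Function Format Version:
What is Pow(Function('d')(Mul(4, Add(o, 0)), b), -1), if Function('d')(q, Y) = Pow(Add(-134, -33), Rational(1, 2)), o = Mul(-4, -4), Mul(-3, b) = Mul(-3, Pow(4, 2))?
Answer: Mul(Rational(-1, 167), I, Pow(167, Rational(1, 2))) ≈ Mul(-0.077382, I)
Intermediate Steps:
b = 16 (b = Mul(Rational(-1, 3), Mul(-3, Pow(4, 2))) = Mul(Rational(-1, 3), Mul(-3, 16)) = Mul(Rational(-1, 3), -48) = 16)
o = 16
Function('d')(q, Y) = Mul(I, Pow(167, Rational(1, 2))) (Function('d')(q, Y) = Pow(-167, Rational(1, 2)) = Mul(I, Pow(167, Rational(1, 2))))
Pow(Function('d')(Mul(4, Add(o, 0)), b), -1) = Pow(Mul(I, Pow(167, Rational(1, 2))), -1) = Mul(Rational(-1, 167), I, Pow(167, Rational(1, 2)))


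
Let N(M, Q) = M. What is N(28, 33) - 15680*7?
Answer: -109732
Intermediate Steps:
N(28, 33) - 15680*7 = 28 - 15680*7 = 28 - 490*224 = 28 - 109760 = -109732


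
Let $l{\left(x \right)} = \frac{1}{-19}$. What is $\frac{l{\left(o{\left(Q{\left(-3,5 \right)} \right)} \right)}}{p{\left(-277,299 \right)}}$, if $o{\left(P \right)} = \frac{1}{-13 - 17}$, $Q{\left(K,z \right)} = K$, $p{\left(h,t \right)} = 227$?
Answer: $- \frac{1}{4313} \approx -0.00023186$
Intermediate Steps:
$o{\left(P \right)} = - \frac{1}{30}$ ($o{\left(P \right)} = \frac{1}{-30} = - \frac{1}{30}$)
$l{\left(x \right)} = - \frac{1}{19}$
$\frac{l{\left(o{\left(Q{\left(-3,5 \right)} \right)} \right)}}{p{\left(-277,299 \right)}} = - \frac{1}{19 \cdot 227} = \left(- \frac{1}{19}\right) \frac{1}{227} = - \frac{1}{4313}$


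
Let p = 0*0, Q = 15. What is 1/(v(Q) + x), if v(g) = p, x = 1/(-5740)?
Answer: -5740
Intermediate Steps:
x = -1/5740 ≈ -0.00017422
p = 0
v(g) = 0
1/(v(Q) + x) = 1/(0 - 1/5740) = 1/(-1/5740) = -5740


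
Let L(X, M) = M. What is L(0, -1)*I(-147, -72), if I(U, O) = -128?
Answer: 128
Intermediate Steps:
L(0, -1)*I(-147, -72) = -1*(-128) = 128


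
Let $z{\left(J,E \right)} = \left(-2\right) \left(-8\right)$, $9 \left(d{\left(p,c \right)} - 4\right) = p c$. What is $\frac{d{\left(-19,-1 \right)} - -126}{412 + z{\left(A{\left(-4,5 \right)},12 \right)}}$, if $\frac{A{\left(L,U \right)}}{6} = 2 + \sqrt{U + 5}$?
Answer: $\frac{1189}{3852} \approx 0.30867$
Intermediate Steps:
$A{\left(L,U \right)} = 12 + 6 \sqrt{5 + U}$ ($A{\left(L,U \right)} = 6 \left(2 + \sqrt{U + 5}\right) = 6 \left(2 + \sqrt{5 + U}\right) = 12 + 6 \sqrt{5 + U}$)
$d{\left(p,c \right)} = 4 + \frac{c p}{9}$ ($d{\left(p,c \right)} = 4 + \frac{p c}{9} = 4 + \frac{c p}{9}$)
$z{\left(J,E \right)} = 16$
$\frac{d{\left(-19,-1 \right)} - -126}{412 + z{\left(A{\left(-4,5 \right)},12 \right)}} = \frac{\left(4 + \frac{1}{9} \left(-1\right) \left(-19\right)\right) - -126}{412 + 16} = \frac{\left(4 + \frac{19}{9}\right) + 126}{428} = \left(\frac{55}{9} + 126\right) \frac{1}{428} = \frac{1189}{9} \cdot \frac{1}{428} = \frac{1189}{3852}$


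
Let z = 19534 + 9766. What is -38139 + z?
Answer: -8839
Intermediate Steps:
z = 29300
-38139 + z = -38139 + 29300 = -8839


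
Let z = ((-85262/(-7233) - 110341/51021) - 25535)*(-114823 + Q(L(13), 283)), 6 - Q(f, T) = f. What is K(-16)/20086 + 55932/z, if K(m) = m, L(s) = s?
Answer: -703838883591543581/905267939194602804095 ≈ -0.00077749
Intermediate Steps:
Q(f, T) = 6 - f
z = 360556781517316660/123011631 (z = ((-85262/(-7233) - 110341/51021) - 25535)*(-114823 + (6 - 1*13)) = ((-85262*(-1/7233) - 110341*1/51021) - 25535)*(-114823 + (6 - 13)) = ((85262/7233 - 110341/51021) - 25535)*(-114823 - 7) = (1184018683/123011631 - 25535)*(-114830) = -3139917978902/123011631*(-114830) = 360556781517316660/123011631 ≈ 2.9311e+9)
K(-16)/20086 + 55932/z = -16/20086 + 55932/(360556781517316660/123011631) = -16*1/20086 + 55932*(123011631/360556781517316660) = -8/10043 + 1720071636273/90139195379329165 = -703838883591543581/905267939194602804095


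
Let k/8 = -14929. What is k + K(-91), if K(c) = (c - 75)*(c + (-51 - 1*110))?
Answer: -77600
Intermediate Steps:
k = -119432 (k = 8*(-14929) = -119432)
K(c) = (-161 + c)*(-75 + c) (K(c) = (-75 + c)*(c + (-51 - 110)) = (-75 + c)*(c - 161) = (-75 + c)*(-161 + c) = (-161 + c)*(-75 + c))
k + K(-91) = -119432 + (12075 + (-91)**2 - 236*(-91)) = -119432 + (12075 + 8281 + 21476) = -119432 + 41832 = -77600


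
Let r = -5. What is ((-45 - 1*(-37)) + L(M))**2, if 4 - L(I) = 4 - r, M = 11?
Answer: 169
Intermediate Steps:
L(I) = -5 (L(I) = 4 - (4 - 1*(-5)) = 4 - (4 + 5) = 4 - 1*9 = 4 - 9 = -5)
((-45 - 1*(-37)) + L(M))**2 = ((-45 - 1*(-37)) - 5)**2 = ((-45 + 37) - 5)**2 = (-8 - 5)**2 = (-13)**2 = 169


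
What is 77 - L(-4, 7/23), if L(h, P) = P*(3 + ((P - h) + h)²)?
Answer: 925407/12167 ≈ 76.059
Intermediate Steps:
L(h, P) = P*(3 + P²)
77 - L(-4, 7/23) = 77 - 7/23*(3 + (7/23)²) = 77 - 7*(1/23)*(3 + (7*(1/23))²) = 77 - 7*(3 + (7/23)²)/23 = 77 - 7*(3 + 49/529)/23 = 77 - 7*1636/(23*529) = 77 - 1*11452/12167 = 77 - 11452/12167 = 925407/12167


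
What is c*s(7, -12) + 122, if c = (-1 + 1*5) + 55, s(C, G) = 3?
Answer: 299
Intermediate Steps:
c = 59 (c = (-1 + 5) + 55 = 4 + 55 = 59)
c*s(7, -12) + 122 = 59*3 + 122 = 177 + 122 = 299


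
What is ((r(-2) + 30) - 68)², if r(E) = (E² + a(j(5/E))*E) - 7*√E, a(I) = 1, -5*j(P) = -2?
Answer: 1198 + 504*I*√2 ≈ 1198.0 + 712.76*I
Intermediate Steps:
j(P) = ⅖ (j(P) = -⅕*(-2) = ⅖)
r(E) = E + E² - 7*√E (r(E) = (E² + 1*E) - 7*√E = (E² + E) - 7*√E = (E + E²) - 7*√E = E + E² - 7*√E)
((r(-2) + 30) - 68)² = (((-2 + (-2)² - 7*I*√2) + 30) - 68)² = (((-2 + 4 - 7*I*√2) + 30) - 68)² = (((2 - 7*I*√2) + 30) - 68)² = ((32 - 7*I*√2) - 68)² = (-36 - 7*I*√2)²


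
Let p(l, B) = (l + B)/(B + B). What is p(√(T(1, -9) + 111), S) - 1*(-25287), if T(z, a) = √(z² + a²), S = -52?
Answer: 50575/2 - √(111 + √82)/104 ≈ 25287.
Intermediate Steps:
T(z, a) = √(a² + z²)
p(l, B) = (B + l)/(2*B) (p(l, B) = (B + l)/((2*B)) = (B + l)*(1/(2*B)) = (B + l)/(2*B))
p(√(T(1, -9) + 111), S) - 1*(-25287) = (½)*(-52 + √(√((-9)² + 1²) + 111))/(-52) - 1*(-25287) = (½)*(-1/52)*(-52 + √(√(81 + 1) + 111)) + 25287 = (½)*(-1/52)*(-52 + √(√82 + 111)) + 25287 = (½)*(-1/52)*(-52 + √(111 + √82)) + 25287 = (½ - √(111 + √82)/104) + 25287 = 50575/2 - √(111 + √82)/104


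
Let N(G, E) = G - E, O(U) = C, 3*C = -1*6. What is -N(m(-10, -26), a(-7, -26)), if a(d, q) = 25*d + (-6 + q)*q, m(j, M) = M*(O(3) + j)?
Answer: 345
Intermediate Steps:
C = -2 (C = (-1*6)/3 = (1/3)*(-6) = -2)
O(U) = -2
m(j, M) = M*(-2 + j)
a(d, q) = 25*d + q*(-6 + q)
-N(m(-10, -26), a(-7, -26)) = -(-26*(-2 - 10) - ((-26)**2 - 6*(-26) + 25*(-7))) = -(-26*(-12) - (676 + 156 - 175)) = -(312 - 1*657) = -(312 - 657) = -1*(-345) = 345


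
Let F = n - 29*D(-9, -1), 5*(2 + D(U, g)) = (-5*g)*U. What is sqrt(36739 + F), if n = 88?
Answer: sqrt(37146) ≈ 192.73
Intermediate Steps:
D(U, g) = -2 - U*g (D(U, g) = -2 + ((-5*g)*U)/5 = -2 + (-5*U*g)/5 = -2 - U*g)
F = 407 (F = 88 - 29*(-2 - 1*(-9)*(-1)) = 88 - 29*(-2 - 9) = 88 - 29*(-11) = 88 + 319 = 407)
sqrt(36739 + F) = sqrt(36739 + 407) = sqrt(37146)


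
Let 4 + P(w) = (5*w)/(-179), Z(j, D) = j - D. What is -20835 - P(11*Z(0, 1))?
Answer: -3728804/179 ≈ -20831.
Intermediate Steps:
P(w) = -4 - 5*w/179 (P(w) = -4 + (5*w)/(-179) = -4 + (5*w)*(-1/179) = -4 - 5*w/179)
-20835 - P(11*Z(0, 1)) = -20835 - (-4 - 55*(0 - 1*1)/179) = -20835 - (-4 - 55*(0 - 1)/179) = -20835 - (-4 - 55*(-1)/179) = -20835 - (-4 - 5/179*(-11)) = -20835 - (-4 + 55/179) = -20835 - 1*(-661/179) = -20835 + 661/179 = -3728804/179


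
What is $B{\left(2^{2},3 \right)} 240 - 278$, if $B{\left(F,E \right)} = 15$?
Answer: $3322$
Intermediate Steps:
$B{\left(2^{2},3 \right)} 240 - 278 = 15 \cdot 240 - 278 = 3600 - 278 = 3322$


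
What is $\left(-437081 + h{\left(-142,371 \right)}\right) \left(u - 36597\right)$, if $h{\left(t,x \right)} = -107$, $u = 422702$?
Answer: $-168800472740$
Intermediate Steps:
$\left(-437081 + h{\left(-142,371 \right)}\right) \left(u - 36597\right) = \left(-437081 - 107\right) \left(422702 - 36597\right) = \left(-437188\right) 386105 = -168800472740$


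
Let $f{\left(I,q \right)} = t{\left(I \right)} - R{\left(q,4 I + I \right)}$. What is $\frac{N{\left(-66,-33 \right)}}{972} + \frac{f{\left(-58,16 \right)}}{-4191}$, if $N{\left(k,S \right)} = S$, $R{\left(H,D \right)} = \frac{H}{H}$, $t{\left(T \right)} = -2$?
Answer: $- \frac{15043}{452628} \approx -0.033235$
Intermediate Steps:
$R{\left(H,D \right)} = 1$
$f{\left(I,q \right)} = -3$ ($f{\left(I,q \right)} = -2 - 1 = -3$)
$\frac{N{\left(-66,-33 \right)}}{972} + \frac{f{\left(-58,16 \right)}}{-4191} = - \frac{33}{972} - \frac{3}{-4191} = \left(-33\right) \frac{1}{972} - - \frac{1}{1397} = - \frac{11}{324} + \frac{1}{1397} = - \frac{15043}{452628}$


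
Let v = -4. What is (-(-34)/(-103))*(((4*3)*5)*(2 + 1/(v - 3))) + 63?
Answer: 18903/721 ≈ 26.218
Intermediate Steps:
(-(-34)/(-103))*(((4*3)*5)*(2 + 1/(v - 3))) + 63 = (-(-34)/(-103))*(((4*3)*5)*(2 + 1/(-4 - 3))) + 63 = (-(-34)*(-1)/103)*((12*5)*(2 + 1/(-7))) + 63 = (-1*34/103)*(60*(2 - ⅐)) + 63 = -2040*13/(103*7) + 63 = -34/103*780/7 + 63 = -26520/721 + 63 = 18903/721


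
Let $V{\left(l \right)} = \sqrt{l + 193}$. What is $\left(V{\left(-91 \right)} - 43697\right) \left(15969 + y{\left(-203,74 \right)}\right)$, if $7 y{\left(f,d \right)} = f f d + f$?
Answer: $-19732603866 + 451578 \sqrt{102} \approx -1.9728 \cdot 10^{10}$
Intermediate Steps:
$y{\left(f,d \right)} = \frac{f}{7} + \frac{d f^{2}}{7}$ ($y{\left(f,d \right)} = \frac{f f d + f}{7} = \frac{f^{2} d + f}{7} = \frac{d f^{2} + f}{7} = \frac{f + d f^{2}}{7} = \frac{f}{7} + \frac{d f^{2}}{7}$)
$V{\left(l \right)} = \sqrt{193 + l}$
$\left(V{\left(-91 \right)} - 43697\right) \left(15969 + y{\left(-203,74 \right)}\right) = \left(\sqrt{193 - 91} - 43697\right) \left(15969 + \frac{1}{7} \left(-203\right) \left(1 + 74 \left(-203\right)\right)\right) = \left(\sqrt{102} - 43697\right) \left(15969 + \frac{1}{7} \left(-203\right) \left(1 - 15022\right)\right) = \left(-43697 + \sqrt{102}\right) \left(15969 + \frac{1}{7} \left(-203\right) \left(-15021\right)\right) = \left(-43697 + \sqrt{102}\right) \left(15969 + 435609\right) = \left(-43697 + \sqrt{102}\right) 451578 = -19732603866 + 451578 \sqrt{102}$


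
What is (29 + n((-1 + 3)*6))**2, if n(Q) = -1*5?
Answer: 576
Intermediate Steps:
n(Q) = -5
(29 + n((-1 + 3)*6))**2 = (29 - 5)**2 = 24**2 = 576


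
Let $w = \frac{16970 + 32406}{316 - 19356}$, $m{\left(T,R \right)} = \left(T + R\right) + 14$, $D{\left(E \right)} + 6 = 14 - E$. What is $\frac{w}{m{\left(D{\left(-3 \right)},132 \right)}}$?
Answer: $- \frac{1543}{93415} \approx -0.016518$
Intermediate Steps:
$D{\left(E \right)} = 8 - E$ ($D{\left(E \right)} = -6 - \left(-14 + E\right) = 8 - E$)
$m{\left(T,R \right)} = 14 + R + T$ ($m{\left(T,R \right)} = \left(R + T\right) + 14 = 14 + R + T$)
$w = - \frac{1543}{595}$ ($w = \frac{49376}{-19040} = 49376 \left(- \frac{1}{19040}\right) = - \frac{1543}{595} \approx -2.5933$)
$\frac{w}{m{\left(D{\left(-3 \right)},132 \right)}} = - \frac{1543}{595 \left(14 + 132 + \left(8 - -3\right)\right)} = - \frac{1543}{595 \left(14 + 132 + \left(8 + 3\right)\right)} = - \frac{1543}{595 \left(14 + 132 + 11\right)} = - \frac{1543}{595 \cdot 157} = \left(- \frac{1543}{595}\right) \frac{1}{157} = - \frac{1543}{93415}$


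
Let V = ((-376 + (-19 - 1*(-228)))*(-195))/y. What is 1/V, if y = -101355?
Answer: -6757/2171 ≈ -3.1124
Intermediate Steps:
V = -2171/6757 (V = ((-376 + (-19 - 1*(-228)))*(-195))/(-101355) = ((-376 + (-19 + 228))*(-195))*(-1/101355) = ((-376 + 209)*(-195))*(-1/101355) = -167*(-195)*(-1/101355) = 32565*(-1/101355) = -2171/6757 ≈ -0.32130)
1/V = 1/(-2171/6757) = -6757/2171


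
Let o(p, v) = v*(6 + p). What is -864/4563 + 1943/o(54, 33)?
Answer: 265007/334620 ≈ 0.79196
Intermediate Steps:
-864/4563 + 1943/o(54, 33) = -864/4563 + 1943/((33*(6 + 54))) = -864*1/4563 + 1943/((33*60)) = -32/169 + 1943/1980 = 265007/334620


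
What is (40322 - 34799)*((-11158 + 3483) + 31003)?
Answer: 128840544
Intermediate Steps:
(40322 - 34799)*((-11158 + 3483) + 31003) = 5523*(-7675 + 31003) = 5523*23328 = 128840544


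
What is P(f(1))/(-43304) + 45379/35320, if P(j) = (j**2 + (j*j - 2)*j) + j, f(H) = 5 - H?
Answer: 245300987/191187160 ≈ 1.2830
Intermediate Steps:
P(j) = j + j**2 + j*(-2 + j**2) (P(j) = (j**2 + (j**2 - 2)*j) + j = (j**2 + (-2 + j**2)*j) + j = (j**2 + j*(-2 + j**2)) + j = j + j**2 + j*(-2 + j**2))
P(f(1))/(-43304) + 45379/35320 = ((5 - 1*1)*(-1 + (5 - 1*1) + (5 - 1*1)**2))/(-43304) + 45379/35320 = ((5 - 1)*(-1 + (5 - 1) + (5 - 1)**2))*(-1/43304) + 45379*(1/35320) = (4*(-1 + 4 + 4**2))*(-1/43304) + 45379/35320 = (4*(-1 + 4 + 16))*(-1/43304) + 45379/35320 = (4*19)*(-1/43304) + 45379/35320 = 76*(-1/43304) + 45379/35320 = -19/10826 + 45379/35320 = 245300987/191187160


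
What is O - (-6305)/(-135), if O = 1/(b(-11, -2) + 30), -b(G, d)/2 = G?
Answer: -65545/1404 ≈ -46.684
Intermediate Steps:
b(G, d) = -2*G
O = 1/52 (O = 1/(-2*(-11) + 30) = 1/(22 + 30) = 1/52 ≈ 0.019231)
O - (-6305)/(-135) = 1/52 - (-6305)/(-135) = 1/52 - (-6305)*(-1)/135 = 1/52 - 65*97/135 = 1/52 - 1261/27 = -65545/1404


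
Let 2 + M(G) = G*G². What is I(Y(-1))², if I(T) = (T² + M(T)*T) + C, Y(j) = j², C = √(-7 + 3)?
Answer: -4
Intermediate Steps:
M(G) = -2 + G³ (M(G) = -2 + G*G² = -2 + G³)
C = 2*I (C = √(-4) = 2*I ≈ 2.0*I)
I(T) = T² + 2*I + T*(-2 + T³) (I(T) = (T² + (-2 + T³)*T) + 2*I = (T² + T*(-2 + T³)) + 2*I = T² + 2*I + T*(-2 + T³))
I(Y(-1))² = (((-1)²)² + 2*I + (-1)²*(-2 + ((-1)²)³))² = (1² + 2*I + 1*(-2 + 1³))² = (1 + 2*I + 1*(-2 + 1))² = (1 + 2*I + 1*(-1))² = (1 + 2*I - 1)² = (2*I)² = -4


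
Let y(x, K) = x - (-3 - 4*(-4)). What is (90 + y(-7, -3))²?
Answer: 4900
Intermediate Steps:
y(x, K) = -13 + x (y(x, K) = x - (-3 + 16) = x - 1*13 = x - 13 = -13 + x)
(90 + y(-7, -3))² = (90 + (-13 - 7))² = (90 - 20)² = 70² = 4900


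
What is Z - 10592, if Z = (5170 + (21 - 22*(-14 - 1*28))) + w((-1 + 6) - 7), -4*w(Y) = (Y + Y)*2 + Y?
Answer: -8949/2 ≈ -4474.5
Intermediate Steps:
w(Y) = -5*Y/4 (w(Y) = -((Y + Y)*2 + Y)/4 = -((2*Y)*2 + Y)/4 = -(4*Y + Y)/4 = -5*Y/4)
Z = 12235/2 (Z = (5170 + (21 - 22*(-14 - 1*28))) - 5*((-1 + 6) - 7)/4 = (5170 + (21 - 22*(-14 - 28))) - 5*(5 - 7)/4 = (5170 + (21 - 22*(-42))) - 5/4*(-2) = (5170 + (21 + 924)) + 5/2 = (5170 + 945) + 5/2 = 6115 + 5/2 = 12235/2 ≈ 6117.5)
Z - 10592 = 12235/2 - 10592 = -8949/2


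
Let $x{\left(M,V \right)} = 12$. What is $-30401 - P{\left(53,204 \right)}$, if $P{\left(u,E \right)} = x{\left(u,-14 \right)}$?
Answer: $-30413$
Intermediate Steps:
$P{\left(u,E \right)} = 12$
$-30401 - P{\left(53,204 \right)} = -30401 - 12 = -30413$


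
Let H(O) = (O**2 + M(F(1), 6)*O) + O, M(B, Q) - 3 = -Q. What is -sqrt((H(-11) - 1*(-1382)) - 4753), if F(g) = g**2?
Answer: -2*I*sqrt(807) ≈ -56.815*I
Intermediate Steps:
M(B, Q) = 3 - Q
H(O) = O**2 - 2*O (H(O) = (O**2 + (3 - 1*6)*O) + O = (O**2 + (3 - 6)*O) + O = (O**2 - 3*O) + O = O**2 - 2*O)
-sqrt((H(-11) - 1*(-1382)) - 4753) = -sqrt((-11*(-2 - 11) - 1*(-1382)) - 4753) = -sqrt((-11*(-13) + 1382) - 4753) = -sqrt((143 + 1382) - 4753) = -sqrt(1525 - 4753) = -sqrt(-3228) = -2*I*sqrt(807)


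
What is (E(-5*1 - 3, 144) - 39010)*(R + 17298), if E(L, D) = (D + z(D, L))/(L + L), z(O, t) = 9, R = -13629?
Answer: -2290604397/16 ≈ -1.4316e+8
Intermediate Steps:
E(L, D) = (9 + D)/(2*L) (E(L, D) = (D + 9)/(L + L) = (9 + D)/((2*L)) = (9 + D)*(1/(2*L)) = (9 + D)/(2*L))
(E(-5*1 - 3, 144) - 39010)*(R + 17298) = ((9 + 144)/(2*(-5*1 - 3)) - 39010)*(-13629 + 17298) = ((½)*153/(-5 - 3) - 39010)*3669 = ((½)*153/(-8) - 39010)*3669 = ((½)*(-⅛)*153 - 39010)*3669 = (-153/16 - 39010)*3669 = -624313/16*3669 = -2290604397/16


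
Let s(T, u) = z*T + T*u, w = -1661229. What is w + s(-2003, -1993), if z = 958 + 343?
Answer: -275153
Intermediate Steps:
z = 1301
s(T, u) = 1301*T + T*u
w + s(-2003, -1993) = -1661229 - 2003*(1301 - 1993) = -1661229 - 2003*(-692) = -1661229 + 1386076 = -275153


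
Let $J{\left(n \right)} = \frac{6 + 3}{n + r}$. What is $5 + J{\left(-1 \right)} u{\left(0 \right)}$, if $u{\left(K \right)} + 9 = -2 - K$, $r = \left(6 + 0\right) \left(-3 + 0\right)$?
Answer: $\frac{194}{19} \approx 10.211$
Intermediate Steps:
$r = -18$ ($r = 6 \left(-3\right) = -18$)
$J{\left(n \right)} = \frac{9}{-18 + n}$ ($J{\left(n \right)} = \frac{6 + 3}{n - 18} = \frac{9}{-18 + n}$)
$u{\left(K \right)} = -11 - K$ ($u{\left(K \right)} = -9 - \left(2 + K\right) = -11 - K$)
$5 + J{\left(-1 \right)} u{\left(0 \right)} = 5 + \frac{9}{-18 - 1} \left(-11 - 0\right) = 5 + \frac{9}{-19} \left(-11 + 0\right) = 5 + 9 \left(- \frac{1}{19}\right) \left(-11\right) = 5 - - \frac{99}{19} = 5 + \frac{99}{19} = \frac{194}{19}$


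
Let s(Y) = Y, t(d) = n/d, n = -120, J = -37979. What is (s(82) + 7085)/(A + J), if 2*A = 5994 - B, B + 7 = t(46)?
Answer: -109894/536317 ≈ -0.20491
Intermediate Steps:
t(d) = -120/d
B = -221/23 (B = -7 - 120/46 = -7 - 120*1/46 = -7 - 60/23 = -221/23 ≈ -9.6087)
A = 138083/46 (A = (5994 - 1*(-221/23))/2 = (5994 + 221/23)/2 = (½)*(138083/23) = 138083/46 ≈ 3001.8)
(s(82) + 7085)/(A + J) = (82 + 7085)/(138083/46 - 37979) = 7167/(-1608951/46) = 7167*(-46/1608951) = -109894/536317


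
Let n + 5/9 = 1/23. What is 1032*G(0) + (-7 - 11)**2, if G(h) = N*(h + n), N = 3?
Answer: -29012/23 ≈ -1261.4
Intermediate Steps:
n = -106/207 (n = -5/9 + 1/23 = -106/207 ≈ -0.51208)
G(h) = -106/69 + 3*h (G(h) = 3*(h - 106/207) = 3*(-106/207 + h) = -106/69 + 3*h)
1032*G(0) + (-7 - 11)**2 = 1032*(-106/69 + 3*0) + (-7 - 11)**2 = 1032*(-106/69 + 0) + (-18)**2 = 1032*(-106/69) + 324 = -36464/23 + 324 = -29012/23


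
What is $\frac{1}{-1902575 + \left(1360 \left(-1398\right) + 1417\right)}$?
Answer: $- \frac{1}{3802438} \approx -2.6299 \cdot 10^{-7}$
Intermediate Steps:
$\frac{1}{-1902575 + \left(1360 \left(-1398\right) + 1417\right)} = \frac{1}{-1902575 + \left(-1901280 + 1417\right)} = \frac{1}{-1902575 - 1899863} = \frac{1}{-3802438} = - \frac{1}{3802438}$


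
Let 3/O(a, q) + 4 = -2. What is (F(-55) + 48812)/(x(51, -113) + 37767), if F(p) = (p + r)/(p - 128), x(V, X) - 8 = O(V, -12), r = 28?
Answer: 5955082/4608489 ≈ 1.2922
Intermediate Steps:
O(a, q) = -½ (O(a, q) = 3/(-4 - 2) = 3/(-6) = 3*(-⅙) = -½)
x(V, X) = 15/2 (x(V, X) = 8 - ½ = 15/2)
F(p) = (28 + p)/(-128 + p) (F(p) = (p + 28)/(p - 128) = (28 + p)/(-128 + p))
(F(-55) + 48812)/(x(51, -113) + 37767) = ((28 - 55)/(-128 - 55) + 48812)/(15/2 + 37767) = (-27/(-183) + 48812)/(75549/2) = (-1/183*(-27) + 48812)*(2/75549) = (9/61 + 48812)*(2/75549) = (2977541/61)*(2/75549) = 5955082/4608489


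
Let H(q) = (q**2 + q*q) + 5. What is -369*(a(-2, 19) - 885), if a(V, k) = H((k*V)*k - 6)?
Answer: -390803472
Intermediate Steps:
H(q) = 5 + 2*q**2 (H(q) = (q**2 + q**2) + 5 = 2*q**2 + 5 = 5 + 2*q**2)
a(V, k) = 5 + 2*(-6 + V*k**2)**2 (a(V, k) = 5 + 2*((k*V)*k - 6)**2 = 5 + 2*((V*k)*k - 6)**2 = 5 + 2*(V*k**2 - 6)**2 = 5 + 2*(-6 + V*k**2)**2)
-369*(a(-2, 19) - 885) = -369*((5 + 2*(-6 - 2*19**2)**2) - 885) = -369*((5 + 2*(-6 - 2*361)**2) - 885) = -369*((5 + 2*(-6 - 722)**2) - 885) = -369*((5 + 2*(-728)**2) - 885) = -369*((5 + 2*529984) - 885) = -369*((5 + 1059968) - 885) = -369*(1059973 - 885) = -369*1059088 = -390803472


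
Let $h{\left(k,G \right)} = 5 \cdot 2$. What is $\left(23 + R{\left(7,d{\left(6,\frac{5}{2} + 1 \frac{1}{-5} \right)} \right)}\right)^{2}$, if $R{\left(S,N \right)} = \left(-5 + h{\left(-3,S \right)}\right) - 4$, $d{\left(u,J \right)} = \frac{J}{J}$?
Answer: $576$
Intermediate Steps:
$d{\left(u,J \right)} = 1$
$h{\left(k,G \right)} = 10$
$R{\left(S,N \right)} = 1$ ($R{\left(S,N \right)} = \left(-5 + 10\right) - 4 = 5 - 4 = 1$)
$\left(23 + R{\left(7,d{\left(6,\frac{5}{2} + 1 \frac{1}{-5} \right)} \right)}\right)^{2} = \left(23 + 1\right)^{2} = 24^{2} = 576$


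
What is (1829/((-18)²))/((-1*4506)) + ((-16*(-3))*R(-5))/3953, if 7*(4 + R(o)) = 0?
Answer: -287539285/5771158632 ≈ -0.049824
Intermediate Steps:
R(o) = -4 (R(o) = -4 + (⅐)*0 = -4 + 0 = -4)
(1829/((-18)²))/((-1*4506)) + ((-16*(-3))*R(-5))/3953 = (1829/((-18)²))/((-1*4506)) + (-16*(-3)*(-4))/3953 = (1829/324)/(-4506) + (48*(-4))*(1/3953) = (1829*(1/324))*(-1/4506) - 192*1/3953 = (1829/324)*(-1/4506) - 192/3953 = -1829/1459944 - 192/3953 = -287539285/5771158632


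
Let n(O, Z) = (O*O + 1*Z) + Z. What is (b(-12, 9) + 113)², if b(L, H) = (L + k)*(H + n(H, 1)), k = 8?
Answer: 65025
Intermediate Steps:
n(O, Z) = O² + 2*Z (n(O, Z) = (O² + Z) + Z = (Z + O²) + Z = O² + 2*Z)
b(L, H) = (8 + L)*(2 + H + H²) (b(L, H) = (L + 8)*(H + (H² + 2*1)) = (8 + L)*(H + (H² + 2)) = (8 + L)*(H + (2 + H²)) = (8 + L)*(2 + H + H²))
(b(-12, 9) + 113)² = ((16 + 8*9 + 8*9² + 9*(-12) - 12*(2 + 9²)) + 113)² = ((16 + 72 + 8*81 - 108 - 12*(2 + 81)) + 113)² = ((16 + 72 + 648 - 108 - 12*83) + 113)² = ((16 + 72 + 648 - 108 - 996) + 113)² = (-368 + 113)² = (-255)² = 65025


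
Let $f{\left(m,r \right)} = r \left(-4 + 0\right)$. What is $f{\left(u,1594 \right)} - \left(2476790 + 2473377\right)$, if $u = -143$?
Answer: $-4956543$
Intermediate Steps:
$f{\left(m,r \right)} = - 4 r$ ($f{\left(m,r \right)} = r \left(-4\right) = - 4 r$)
$f{\left(u,1594 \right)} - \left(2476790 + 2473377\right) = \left(-4\right) 1594 - \left(2476790 + 2473377\right) = -6376 - 4950167 = -4956543$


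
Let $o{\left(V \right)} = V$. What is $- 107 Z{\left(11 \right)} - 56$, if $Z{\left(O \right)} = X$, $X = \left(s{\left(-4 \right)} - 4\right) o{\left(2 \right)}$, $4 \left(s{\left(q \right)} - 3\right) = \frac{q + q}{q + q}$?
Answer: $\frac{209}{2} \approx 104.5$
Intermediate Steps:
$s{\left(q \right)} = \frac{13}{4}$ ($s{\left(q \right)} = 3 + \frac{\left(q + q\right) \frac{1}{q + q}}{4} = 3 + \frac{2 q \frac{1}{2 q}}{4} = 3 + \frac{1}{4} \cdot 1 = 3 + \frac{1}{4} = \frac{13}{4}$)
$X = - \frac{3}{2}$ ($X = \left(\frac{13}{4} - 4\right) 2 = \left(- \frac{3}{4}\right) 2 = - \frac{3}{2} \approx -1.5$)
$Z{\left(O \right)} = - \frac{3}{2}$
$- 107 Z{\left(11 \right)} - 56 = \left(-107\right) \left(- \frac{3}{2}\right) - 56 = \frac{321}{2} - 56 = \frac{209}{2}$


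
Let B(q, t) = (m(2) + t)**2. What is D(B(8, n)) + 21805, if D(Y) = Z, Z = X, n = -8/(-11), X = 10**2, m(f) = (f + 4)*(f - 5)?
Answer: 21905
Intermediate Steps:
m(f) = (-5 + f)*(4 + f) (m(f) = (4 + f)*(-5 + f) = (-5 + f)*(4 + f))
X = 100
n = 8/11 (n = -8*(-1/11) = 8/11 ≈ 0.72727)
B(q, t) = (-18 + t)**2 (B(q, t) = ((-20 + 2**2 - 1*2) + t)**2 = ((-20 + 4 - 2) + t)**2 = (-18 + t)**2)
Z = 100
D(Y) = 100
D(B(8, n)) + 21805 = 100 + 21805 = 21905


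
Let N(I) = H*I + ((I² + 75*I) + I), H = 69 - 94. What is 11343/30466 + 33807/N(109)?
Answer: 613892991/265663520 ≈ 2.3108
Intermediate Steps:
H = -25
N(I) = I² + 51*I (N(I) = -25*I + ((I² + 75*I) + I) = -25*I + (I² + 76*I) = I² + 51*I)
11343/30466 + 33807/N(109) = 11343/30466 + 33807/((109*(51 + 109))) = 11343*(1/30466) + 33807/((109*160)) = 11343/30466 + 33807/17440 = 613892991/265663520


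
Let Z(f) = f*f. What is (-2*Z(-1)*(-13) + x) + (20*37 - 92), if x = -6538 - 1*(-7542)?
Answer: 1678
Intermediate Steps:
Z(f) = f**2
x = 1004 (x = -6538 + 7542 = 1004)
(-2*Z(-1)*(-13) + x) + (20*37 - 92) = (-2*(-1)**2*(-13) + 1004) + (20*37 - 92) = (-2*1*(-13) + 1004) + (740 - 92) = (-2*(-13) + 1004) + 648 = (26 + 1004) + 648 = 1030 + 648 = 1678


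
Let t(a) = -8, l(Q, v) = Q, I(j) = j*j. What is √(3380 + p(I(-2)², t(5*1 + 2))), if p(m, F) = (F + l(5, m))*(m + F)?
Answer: 2*√839 ≈ 57.931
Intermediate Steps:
I(j) = j²
p(m, F) = (5 + F)*(F + m) (p(m, F) = (F + 5)*(m + F) = (5 + F)*(F + m))
√(3380 + p(I(-2)², t(5*1 + 2))) = √(3380 + ((-8)² + 5*(-8) + 5*((-2)²)² - 8*((-2)²)²)) = √(3380 + (64 - 40 + 5*4² - 8*4²)) = √(3380 + (64 - 40 + 5*16 - 8*16)) = √(3380 + (64 - 40 + 80 - 128)) = √(3380 - 24) = √3356 = 2*√839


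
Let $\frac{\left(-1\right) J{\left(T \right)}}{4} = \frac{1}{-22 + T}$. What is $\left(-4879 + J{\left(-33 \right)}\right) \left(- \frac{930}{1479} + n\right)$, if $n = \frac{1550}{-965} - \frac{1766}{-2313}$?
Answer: $\frac{28967361396362}{4034793345} \approx 7179.4$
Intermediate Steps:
$n = - \frac{376192}{446409}$ ($n = 1550 \left(- \frac{1}{965}\right) - - \frac{1766}{2313} = - \frac{310}{193} + \frac{1766}{2313} = - \frac{376192}{446409} \approx -0.84271$)
$J{\left(T \right)} = - \frac{4}{-22 + T}$
$\left(-4879 + J{\left(-33 \right)}\right) \left(- \frac{930}{1479} + n\right) = \left(-4879 - \frac{4}{-22 - 33}\right) \left(- \frac{930}{1479} - \frac{376192}{446409}\right) = \left(-4879 - \frac{4}{-55}\right) \left(\left(-930\right) \frac{1}{1479} - \frac{376192}{446409}\right) = \left(-4879 - - \frac{4}{55}\right) \left(- \frac{310}{493} - \frac{376192}{446409}\right) = \left(-4879 + \frac{4}{55}\right) \left(- \frac{323849446}{220079637}\right) = \left(- \frac{268341}{55}\right) \left(- \frac{323849446}{220079637}\right) = \frac{28967361396362}{4034793345}$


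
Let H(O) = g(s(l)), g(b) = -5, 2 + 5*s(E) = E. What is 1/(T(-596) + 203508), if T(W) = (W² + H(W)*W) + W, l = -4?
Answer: 1/561108 ≈ 1.7822e-6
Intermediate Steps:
s(E) = -⅖ + E/5
H(O) = -5
T(W) = W² - 4*W (T(W) = (W² - 5*W) + W = W² - 4*W)
1/(T(-596) + 203508) = 1/(-596*(-4 - 596) + 203508) = 1/(-596*(-600) + 203508) = 1/(357600 + 203508) = 1/561108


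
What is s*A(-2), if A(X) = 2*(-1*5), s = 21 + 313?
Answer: -3340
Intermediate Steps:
s = 334
A(X) = -10 (A(X) = 2*(-5) = -10)
s*A(-2) = 334*(-10) = -3340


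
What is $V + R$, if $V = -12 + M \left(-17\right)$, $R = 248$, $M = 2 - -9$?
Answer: $49$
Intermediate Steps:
$M = 11$ ($M = 2 + 9 = 11$)
$V = -199$ ($V = -12 + 11 \left(-17\right) = -12 - 187 = -199$)
$V + R = -199 + 248 = 49$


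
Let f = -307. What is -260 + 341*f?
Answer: -104947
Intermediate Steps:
-260 + 341*f = -260 + 341*(-307) = -260 - 104687 = -104947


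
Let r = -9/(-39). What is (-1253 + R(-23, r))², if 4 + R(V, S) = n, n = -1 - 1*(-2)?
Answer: 1577536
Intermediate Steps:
r = 3/13 (r = -9*(-1/39) = 3/13 ≈ 0.23077)
n = 1 (n = -1 + 2 = 1)
R(V, S) = -3 (R(V, S) = -4 + 1 = -3)
(-1253 + R(-23, r))² = (-1253 - 3)² = (-1256)² = 1577536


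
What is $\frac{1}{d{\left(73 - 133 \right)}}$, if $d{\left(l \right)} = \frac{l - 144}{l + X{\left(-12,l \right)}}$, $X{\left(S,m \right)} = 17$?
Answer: $\frac{43}{204} \approx 0.21078$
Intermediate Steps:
$d{\left(l \right)} = \frac{-144 + l}{17 + l}$ ($d{\left(l \right)} = \frac{l - 144}{l + 17} = \frac{-144 + l}{17 + l}$)
$\frac{1}{d{\left(73 - 133 \right)}} = \frac{1}{\frac{1}{17 + \left(73 - 133\right)} \left(-144 + \left(73 - 133\right)\right)} = \frac{1}{\frac{1}{17 - 60} \left(-144 - 60\right)} = \frac{1}{\frac{1}{-43} \left(-204\right)} = \frac{1}{\left(- \frac{1}{43}\right) \left(-204\right)} = \frac{1}{\frac{204}{43}} = \frac{43}{204}$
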